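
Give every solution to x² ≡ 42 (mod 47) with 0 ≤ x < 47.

Since 47 ≡ 3 (mod 4), a square root of 42 is 42^((47+1)/4) = 42^12 mod 47.
Repeated squaring: 42^2≡25, 42^4≡14, 42^8≡8 (mod 47).
42^12 = 42^(8+4) ≡ 18 (mod 47).
Check: 18² = 324 ≡ 42 (mod 47). The two roots are 18 and 29.

18, 29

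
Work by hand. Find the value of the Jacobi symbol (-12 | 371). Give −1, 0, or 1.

First reduce: -12 ≡ 359 (mod 371).
Reciprocity: 359 ≡ 3 and 371 ≡ 3 (mod 4), so (359/371) = −(371/359).
Reduce top mod 359: now compute (12/359).
Pull out 2^2: since 359 ≡ 7 (mod 8), (2/359) = +1, so (2/359)^2 = +1.
Reciprocity: 3 ≡ 3 and 359 ≡ 3 (mod 4), so (3/359) = −(359/3).
Reduce top mod 3: now compute (2/3).
Pull out 2: since 3 ≡ 3 (mod 8), (2/3) = -1.
Reached (1/3) = 1. Collecting the sign flips along the way, the symbol is -1.

-1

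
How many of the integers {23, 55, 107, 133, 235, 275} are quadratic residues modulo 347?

4

(23/347) = -1 → non-residue.
(55/347) = -1 → non-residue.
(107/347) = +1 → QR.
(133/347) = +1 → QR.
(235/347) = +1 → QR.
(275/347) = +1 → QR.
Total quadratic residues among the 6: 4.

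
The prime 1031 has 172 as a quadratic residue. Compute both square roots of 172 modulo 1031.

112, 919

Since 1031 ≡ 3 (mod 4), a square root of 172 is 172^((1031+1)/4) = 172^258 mod 1031.
Repeated squaring: 172^2≡716, 172^4≡249, 172^8≡141, 172^16≡292, 172^32≡722, 172^64≡629, 172^128≡768, 172^256≡92 (mod 1031).
172^258 = 172^(256+2) ≡ 919 (mod 1031).
Check: 919² = 844561 ≡ 172 (mod 1031). The two roots are 112 and 919.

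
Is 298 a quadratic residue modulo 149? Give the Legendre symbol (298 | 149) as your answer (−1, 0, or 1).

First reduce: 298 ≡ 0 (mod 149).
Top reduces to 0: gcd > 1, so the symbol is 0.

0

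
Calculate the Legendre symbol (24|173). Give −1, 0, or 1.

Euler's criterion: (24/173) ≡ 24^86 (mod 173).
24^2 ≡ 57 (mod 173)
24^4 ≡ 135 (mod 173)
24^8 ≡ 60 (mod 173)
24^16 ≡ 140 (mod 173)
24^32 ≡ 51 (mod 173)
24^64 ≡ 6 (mod 173)
24^86 = 24^(64+16+4+2) ≡ 1 (mod 173).
Result is 1, so (24/173) = 1.

1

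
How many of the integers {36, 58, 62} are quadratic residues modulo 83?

(36/83) = +1 → QR.
(58/83) = -1 → non-residue.
(62/83) = -1 → non-residue.
Total quadratic residues among the 3: 1.

1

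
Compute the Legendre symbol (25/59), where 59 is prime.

1

Reciprocity: 25 ≡ 1 and 59 ≡ 3 (mod 4), so (25/59) = +(59/25).
Reduce top mod 25: now compute (9/25).
Reciprocity: 9 ≡ 1 and 25 ≡ 1 (mod 4), so (9/25) = +(25/9).
Reduce top mod 9: now compute (7/9).
Reciprocity: 7 ≡ 3 and 9 ≡ 1 (mod 4), so (7/9) = +(9/7).
Reduce top mod 7: now compute (2/7).
Pull out 2: since 7 ≡ 7 (mod 8), (2/7) = +1.
Reached (1/7) = 1. Collecting the sign flips along the way, the symbol is +1.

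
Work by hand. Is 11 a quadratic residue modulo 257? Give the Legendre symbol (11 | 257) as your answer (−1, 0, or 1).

Reciprocity: 11 ≡ 3 and 257 ≡ 1 (mod 4), so (11/257) = +(257/11).
Reduce top mod 11: now compute (4/11).
Pull out 2^2: since 11 ≡ 3 (mod 8), (2/11) = -1, so (2/11)^2 = +1.
Reached (1/11) = 1. Collecting the sign flips along the way, the symbol is +1.

1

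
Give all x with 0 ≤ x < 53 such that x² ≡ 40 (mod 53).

26, 27

53 ≡ 1 (mod 4), so we find a root by search.
Trying successive values, 26² = 676 ≡ 40 (mod 53). The other root is 53 − 26 = 27.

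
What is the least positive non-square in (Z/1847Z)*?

(2/1847) = +1, so 2 is a residue.
(3/1847) = +1, so 3 is a residue.
(4/1847) = +1, so 4 is a residue.
(5/1847) = −1, so 5 is the smallest positive non-residue mod 1847.

5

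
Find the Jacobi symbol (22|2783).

0

Pull out 2: since 2783 ≡ 7 (mod 8), (2/2783) = +1.
Reciprocity: 11 ≡ 3 and 2783 ≡ 3 (mod 4), so (11/2783) = −(2783/11).
Reduce top mod 11: now compute (0/11).
Top reduces to 0: gcd > 1, so the symbol is 0.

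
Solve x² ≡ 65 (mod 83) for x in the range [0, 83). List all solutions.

27, 56

Since 83 ≡ 3 (mod 4), a square root of 65 is 65^((83+1)/4) = 65^21 mod 83.
Repeated squaring: 65^2≡75, 65^4≡64, 65^8≡29, 65^16≡11 (mod 83).
65^21 = 65^(16+4+1) ≡ 27 (mod 83).
Check: 27² = 729 ≡ 65 (mod 83). The two roots are 27 and 56.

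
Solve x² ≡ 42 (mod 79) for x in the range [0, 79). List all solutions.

11, 68

Since 79 ≡ 3 (mod 4), a square root of 42 is 42^((79+1)/4) = 42^20 mod 79.
Repeated squaring: 42^2≡26, 42^4≡44, 42^8≡40, 42^16≡20 (mod 79).
42^20 = 42^(16+4) ≡ 11 (mod 79).
Check: 11² = 121 ≡ 42 (mod 79). The two roots are 11 and 68.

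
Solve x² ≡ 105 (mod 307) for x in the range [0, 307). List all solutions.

64, 243

Since 307 ≡ 3 (mod 4), a square root of 105 is 105^((307+1)/4) = 105^77 mod 307.
Repeated squaring: 105^2≡280, 105^4≡115, 105^8≡24, 105^16≡269, 105^32≡216, 105^64≡299 (mod 307).
105^77 = 105^(64+8+4+1) ≡ 64 (mod 307).
Check: 64² = 4096 ≡ 105 (mod 307). The two roots are 64 and 243.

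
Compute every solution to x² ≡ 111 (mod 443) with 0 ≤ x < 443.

221, 222

Since 443 ≡ 3 (mod 4), a square root of 111 is 111^((443+1)/4) = 111^111 mod 443.
Repeated squaring: 111^2≡360, 111^4≡244, 111^8≡174, 111^16≡152, 111^32≡68, 111^64≡194 (mod 443).
111^111 = 111^(64+32+8+4+2+1) ≡ 221 (mod 443).
Check: 221² = 48841 ≡ 111 (mod 443). The two roots are 221 and 222.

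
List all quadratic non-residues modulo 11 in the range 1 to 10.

2 6 7 8 10

Square k = 1,…,5 (k and 11−k give the same square):
1²=1, 2²=4, 3²=9, 4²≡5, 5²≡3 (mod 11).
The residues are {1, 3, 4, 5, 9}; the non-residues are the remaining 5 nonzero classes.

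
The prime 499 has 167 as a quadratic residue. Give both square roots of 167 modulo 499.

243, 256

Since 499 ≡ 3 (mod 4), a square root of 167 is 167^((499+1)/4) = 167^125 mod 499.
Repeated squaring: 167^2≡444, 167^4≡31, 167^8≡462, 167^16≡371, 167^32≡416, 167^64≡402 (mod 499).
167^125 = 167^(64+32+16+8+4+1) ≡ 256 (mod 499).
Check: 256² = 65536 ≡ 167 (mod 499). The two roots are 243 and 256.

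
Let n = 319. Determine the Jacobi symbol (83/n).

Reciprocity: 83 ≡ 3 and 319 ≡ 3 (mod 4), so (83/319) = −(319/83).
Reduce top mod 83: now compute (70/83).
Pull out 2: since 83 ≡ 3 (mod 8), (2/83) = -1.
Reciprocity: 35 ≡ 3 and 83 ≡ 3 (mod 4), so (35/83) = −(83/35).
Reduce top mod 35: now compute (13/35).
Reciprocity: 13 ≡ 1 and 35 ≡ 3 (mod 4), so (13/35) = +(35/13).
Reduce top mod 13: now compute (9/13).
Reciprocity: 9 ≡ 1 and 13 ≡ 1 (mod 4), so (9/13) = +(13/9).
Reduce top mod 9: now compute (4/9).
Pull out 2^2: since 9 ≡ 1 (mod 8), (2/9) = +1, so (2/9)^2 = +1.
Reached (1/9) = 1. Collecting the sign flips along the way, the symbol is -1.

-1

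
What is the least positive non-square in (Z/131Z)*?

2

(2/131) = −1, so 2 is the smallest positive non-residue mod 131.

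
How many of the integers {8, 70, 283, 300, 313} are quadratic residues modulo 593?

(8/593) = +1 → QR.
(70/593) = +1 → QR.
(283/593) = -1 → non-residue.
(300/593) = -1 → non-residue.
(313/593) = +1 → QR.
Total quadratic residues among the 5: 3.

3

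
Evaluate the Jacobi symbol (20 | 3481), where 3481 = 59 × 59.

1

Pull out 2^2: since 3481 ≡ 1 (mod 8), (2/3481) = +1, so (2/3481)^2 = +1.
Reciprocity: 5 ≡ 1 and 3481 ≡ 1 (mod 4), so (5/3481) = +(3481/5).
Reduce top mod 5: now compute (1/5).
Reached (1/5) = 1. Collecting the sign flips along the way, the symbol is +1.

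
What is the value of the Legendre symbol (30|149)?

1

Pull out 2: since 149 ≡ 5 (mod 8), (2/149) = -1.
Reciprocity: 15 ≡ 3 and 149 ≡ 1 (mod 4), so (15/149) = +(149/15).
Reduce top mod 15: now compute (14/15).
Pull out 2: since 15 ≡ 7 (mod 8), (2/15) = +1.
Reciprocity: 7 ≡ 3 and 15 ≡ 3 (mod 4), so (7/15) = −(15/7).
Reduce top mod 7: now compute (1/7).
Reached (1/7) = 1. Collecting the sign flips along the way, the symbol is +1.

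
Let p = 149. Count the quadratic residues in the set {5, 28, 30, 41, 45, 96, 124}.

6

(5/149) = +1 → QR.
(28/149) = +1 → QR.
(30/149) = +1 → QR.
(41/149) = -1 → non-residue.
(45/149) = +1 → QR.
(96/149) = +1 → QR.
(124/149) = +1 → QR.
Total quadratic residues among the 7: 6.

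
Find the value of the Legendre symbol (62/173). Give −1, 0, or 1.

-1

Euler's criterion: (62/173) ≡ 62^86 (mod 173).
62^2 ≡ 38 (mod 173)
62^4 ≡ 60 (mod 173)
62^8 ≡ 140 (mod 173)
62^16 ≡ 51 (mod 173)
62^32 ≡ 6 (mod 173)
62^64 ≡ 36 (mod 173)
62^86 = 62^(64+16+4+2) ≡ 172 (mod 173).
Result is 172 ≡ −1, so (62/173) = −1.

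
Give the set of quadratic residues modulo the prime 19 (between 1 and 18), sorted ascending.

1 4 5 6 7 9 11 16 17

Square k = 1,…,9 (k and 19−k give the same square):
1²=1, 2²=4, 3²=9, 4²=16, 5²≡6, 6²≡17, 7²≡11, 8²≡7, 9²≡5 (mod 19).
So the quadratic residues mod 19 are {1, 4, 5, 6, 7, 9, 11, 16, 17}.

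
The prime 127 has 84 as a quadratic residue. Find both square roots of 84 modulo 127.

46, 81

Since 127 ≡ 3 (mod 4), a square root of 84 is 84^((127+1)/4) = 84^32 mod 127.
Repeated squaring: 84^2≡71, 84^4≡88, 84^8≡124, 84^16≡9, 84^32≡81 (mod 127).
84^32 = 84^(32) ≡ 81 (mod 127).
Check: 81² = 6561 ≡ 84 (mod 127). The two roots are 46 and 81.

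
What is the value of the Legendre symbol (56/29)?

First reduce: 56 ≡ 27 (mod 29).
Reciprocity: 27 ≡ 3 and 29 ≡ 1 (mod 4), so (27/29) = +(29/27).
Reduce top mod 27: now compute (2/27).
Pull out 2: since 27 ≡ 3 (mod 8), (2/27) = -1.
Reached (1/27) = 1. Collecting the sign flips along the way, the symbol is -1.

-1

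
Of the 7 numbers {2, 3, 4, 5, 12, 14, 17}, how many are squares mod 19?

(2/19) = -1 → non-residue.
(3/19) = -1 → non-residue.
(4/19) = +1 → QR.
(5/19) = +1 → QR.
(12/19) = -1 → non-residue.
(14/19) = -1 → non-residue.
(17/19) = +1 → QR.
Total quadratic residues among the 7: 3.

3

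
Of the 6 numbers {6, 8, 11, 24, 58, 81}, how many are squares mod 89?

3

(6/89) = -1 → non-residue.
(8/89) = +1 → QR.
(11/89) = +1 → QR.
(24/89) = -1 → non-residue.
(58/89) = -1 → non-residue.
(81/89) = +1 → QR.
Total quadratic residues among the 6: 3.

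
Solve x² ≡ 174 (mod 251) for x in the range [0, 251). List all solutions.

26, 225

Since 251 ≡ 3 (mod 4), a square root of 174 is 174^((251+1)/4) = 174^63 mod 251.
Repeated squaring: 174^2≡156, 174^4≡240, 174^8≡121, 174^16≡83, 174^32≡112 (mod 251).
174^63 = 174^(32+16+8+4+2+1) ≡ 225 (mod 251).
Check: 225² = 50625 ≡ 174 (mod 251). The two roots are 26 and 225.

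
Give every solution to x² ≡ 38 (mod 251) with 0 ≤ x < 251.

17, 234

Since 251 ≡ 3 (mod 4), a square root of 38 is 38^((251+1)/4) = 38^63 mod 251.
Repeated squaring: 38^2≡189, 38^4≡79, 38^8≡217, 38^16≡152, 38^32≡12 (mod 251).
38^63 = 38^(32+16+8+4+2+1) ≡ 17 (mod 251).
Check: 17² = 289 ≡ 38 (mod 251). The two roots are 17 and 234.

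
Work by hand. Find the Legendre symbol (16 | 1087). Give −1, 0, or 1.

1

Euler's criterion: (16/1087) ≡ 16^543 (mod 1087).
16^2 ≡ 256 (mod 1087)
16^4 ≡ 316 (mod 1087)
16^8 ≡ 939 (mod 1087)
16^16 ≡ 164 (mod 1087)
16^32 ≡ 808 (mod 1087)
16^64 ≡ 664 (mod 1087)
16^128 ≡ 661 (mod 1087)
16^256 ≡ 1034 (mod 1087)
16^512 ≡ 635 (mod 1087)
16^543 = 16^(512+16+8+4+2+1) ≡ 1 (mod 1087).
Result is 1, so (16/1087) = 1.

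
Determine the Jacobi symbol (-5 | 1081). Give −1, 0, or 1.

1

First reduce: -5 ≡ 1076 (mod 1081).
Pull out 2^2: since 1081 ≡ 1 (mod 8), (2/1081) = +1, so (2/1081)^2 = +1.
Reciprocity: 269 ≡ 1 and 1081 ≡ 1 (mod 4), so (269/1081) = +(1081/269).
Reduce top mod 269: now compute (5/269).
Reciprocity: 5 ≡ 1 and 269 ≡ 1 (mod 4), so (5/269) = +(269/5).
Reduce top mod 5: now compute (4/5).
Pull out 2^2: since 5 ≡ 5 (mod 8), (2/5) = -1, so (2/5)^2 = +1.
Reached (1/5) = 1. Collecting the sign flips along the way, the symbol is +1.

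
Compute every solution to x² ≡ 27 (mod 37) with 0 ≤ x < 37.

8, 29

37 ≡ 1 (mod 4), so we find a root by search.
Trying successive values, 8² = 64 ≡ 27 (mod 37). The other root is 37 − 8 = 29.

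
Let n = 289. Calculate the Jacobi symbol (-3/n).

First reduce: -3 ≡ 286 (mod 289).
Pull out 2: since 289 ≡ 1 (mod 8), (2/289) = +1.
Reciprocity: 143 ≡ 3 and 289 ≡ 1 (mod 4), so (143/289) = +(289/143).
Reduce top mod 143: now compute (3/143).
Reciprocity: 3 ≡ 3 and 143 ≡ 3 (mod 4), so (3/143) = −(143/3).
Reduce top mod 3: now compute (2/3).
Pull out 2: since 3 ≡ 3 (mod 8), (2/3) = -1.
Reached (1/3) = 1. Collecting the sign flips along the way, the symbol is +1.

1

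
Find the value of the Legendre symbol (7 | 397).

-1

Euler's criterion: (7/397) ≡ 7^198 (mod 397).
7^2 ≡ 49 (mod 397)
7^4 ≡ 19 (mod 397)
7^8 ≡ 361 (mod 397)
7^16 ≡ 105 (mod 397)
7^32 ≡ 306 (mod 397)
7^64 ≡ 341 (mod 397)
7^128 ≡ 357 (mod 397)
7^198 = 7^(128+64+4+2) ≡ 396 (mod 397).
Result is 396 ≡ −1, so (7/397) = −1.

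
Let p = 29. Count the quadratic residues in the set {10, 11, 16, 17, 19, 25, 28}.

(10/29) = -1 → non-residue.
(11/29) = -1 → non-residue.
(16/29) = +1 → QR.
(17/29) = -1 → non-residue.
(19/29) = -1 → non-residue.
(25/29) = +1 → QR.
(28/29) = +1 → QR.
Total quadratic residues among the 7: 3.

3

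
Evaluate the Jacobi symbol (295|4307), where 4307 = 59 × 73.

0

Reciprocity: 295 ≡ 3 and 4307 ≡ 3 (mod 4), so (295/4307) = −(4307/295).
Reduce top mod 295: now compute (177/295).
Reciprocity: 177 ≡ 1 and 295 ≡ 3 (mod 4), so (177/295) = +(295/177).
Reduce top mod 177: now compute (118/177).
Pull out 2: since 177 ≡ 1 (mod 8), (2/177) = +1.
Reciprocity: 59 ≡ 3 and 177 ≡ 1 (mod 4), so (59/177) = +(177/59).
Reduce top mod 59: now compute (0/59).
Top reduces to 0: gcd > 1, so the symbol is 0.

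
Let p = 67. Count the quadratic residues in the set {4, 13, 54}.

(4/67) = +1 → QR.
(13/67) = -1 → non-residue.
(54/67) = +1 → QR.
Total quadratic residues among the 3: 2.

2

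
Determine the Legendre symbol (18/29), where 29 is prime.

-1

Euler's criterion: (18/29) ≡ 18^14 (mod 29).
18^2 ≡ 5 (mod 29)
18^4 ≡ 25 (mod 29)
18^8 ≡ 16 (mod 29)
18^14 = 18^(8+4+2) ≡ 28 (mod 29).
Result is 28 ≡ −1, so (18/29) = −1.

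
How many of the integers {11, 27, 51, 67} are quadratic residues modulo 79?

3

(11/79) = +1 → QR.
(27/79) = -1 → non-residue.
(51/79) = +1 → QR.
(67/79) = +1 → QR.
Total quadratic residues among the 4: 3.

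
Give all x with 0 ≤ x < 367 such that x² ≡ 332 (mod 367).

168, 199

Since 367 ≡ 3 (mod 4), a square root of 332 is 332^((367+1)/4) = 332^92 mod 367.
Repeated squaring: 332^2≡124, 332^4≡329, 332^8≡343, 332^16≡209, 332^32≡8, 332^64≡64 (mod 367).
332^92 = 332^(64+16+8+4) ≡ 199 (mod 367).
Check: 199² = 39601 ≡ 332 (mod 367). The two roots are 168 and 199.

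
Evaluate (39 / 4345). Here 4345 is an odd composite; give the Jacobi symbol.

1

Reciprocity: 39 ≡ 3 and 4345 ≡ 1 (mod 4), so (39/4345) = +(4345/39).
Reduce top mod 39: now compute (16/39).
Pull out 2^4: since 39 ≡ 7 (mod 8), (2/39) = +1, so (2/39)^4 = +1.
Reached (1/39) = 1. Collecting the sign flips along the way, the symbol is +1.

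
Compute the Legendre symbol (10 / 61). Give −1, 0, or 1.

-1

Pull out 2: since 61 ≡ 5 (mod 8), (2/61) = -1.
Reciprocity: 5 ≡ 1 and 61 ≡ 1 (mod 4), so (5/61) = +(61/5).
Reduce top mod 5: now compute (1/5).
Reached (1/5) = 1. Collecting the sign flips along the way, the symbol is -1.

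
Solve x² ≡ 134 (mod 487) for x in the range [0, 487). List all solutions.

Since 487 ≡ 3 (mod 4), a square root of 134 is 134^((487+1)/4) = 134^122 mod 487.
Repeated squaring: 134^2≡424, 134^4≡73, 134^8≡459, 134^16≡297, 134^32≡62, 134^64≡435 (mod 487).
134^122 = 134^(64+32+16+8+2) ≡ 240 (mod 487).
Check: 240² = 57600 ≡ 134 (mod 487). The two roots are 240 and 247.

240, 247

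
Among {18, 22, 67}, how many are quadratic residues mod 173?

2

(18/173) = -1 → non-residue.
(22/173) = +1 → QR.
(67/173) = +1 → QR.
Total quadratic residues among the 3: 2.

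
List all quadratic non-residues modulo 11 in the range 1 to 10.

2 6 7 8 10

Square k = 1,…,5 (k and 11−k give the same square):
1²=1, 2²=4, 3²=9, 4²≡5, 5²≡3 (mod 11).
The residues are {1, 3, 4, 5, 9}; the non-residues are the remaining 5 nonzero classes.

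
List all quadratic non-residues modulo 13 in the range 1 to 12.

2 5 6 7 8 11

Square k = 1,…,6 (k and 13−k give the same square):
1²=1, 2²=4, 3²=9, 4²≡3, 5²≡12, 6²≡10 (mod 13).
The residues are {1, 3, 4, 9, 10, 12}; the non-residues are the remaining 6 nonzero classes.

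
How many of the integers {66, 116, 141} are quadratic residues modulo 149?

1

(66/149) = -1 → non-residue.
(116/149) = +1 → QR.
(141/149) = -1 → non-residue.
Total quadratic residues among the 3: 1.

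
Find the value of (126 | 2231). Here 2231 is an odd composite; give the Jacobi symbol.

1

Pull out 2: since 2231 ≡ 7 (mod 8), (2/2231) = +1.
Reciprocity: 63 ≡ 3 and 2231 ≡ 3 (mod 4), so (63/2231) = −(2231/63).
Reduce top mod 63: now compute (26/63).
Pull out 2: since 63 ≡ 7 (mod 8), (2/63) = +1.
Reciprocity: 13 ≡ 1 and 63 ≡ 3 (mod 4), so (13/63) = +(63/13).
Reduce top mod 13: now compute (11/13).
Reciprocity: 11 ≡ 3 and 13 ≡ 1 (mod 4), so (11/13) = +(13/11).
Reduce top mod 11: now compute (2/11).
Pull out 2: since 11 ≡ 3 (mod 8), (2/11) = -1.
Reached (1/11) = 1. Collecting the sign flips along the way, the symbol is +1.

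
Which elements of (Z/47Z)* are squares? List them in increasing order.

1, 2, 3, 4, 6, 7, 8, 9, 12, 14, 16, 17, 18, 21, 24, 25, 27, 28, 32, 34, 36, 37, 42

Square k = 1,…,23 (k and 47−k give the same square):
1²=1, 2²=4, 3²=9, 4²=16, 5²=25, 6²=36, 7²≡2, 8²≡17, 9²≡34, 10²≡6, 11²≡27, 12²≡3, 13²≡28, 14²≡8, 15²≡37, 16²≡21, 17²≡7, 18²≡42, 19²≡32, 20²≡24, 21²≡18, 22²≡14, 23²≡12 (mod 47).
So the quadratic residues mod 47 are {1, 2, 3, 4, 6, 7, 8, 9, 12, 14, 16, 17, 18, 21, 24, 25, 27, 28, 32, 34, 36, 37, 42}.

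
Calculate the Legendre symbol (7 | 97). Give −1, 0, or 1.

-1

Euler's criterion: (7/97) ≡ 7^48 (mod 97).
7^2 ≡ 49 (mod 97)
7^4 ≡ 73 (mod 97)
7^8 ≡ 91 (mod 97)
7^16 ≡ 36 (mod 97)
7^32 ≡ 35 (mod 97)
7^48 = 7^(32+16) ≡ 96 (mod 97).
Result is 96 ≡ −1, so (7/97) = −1.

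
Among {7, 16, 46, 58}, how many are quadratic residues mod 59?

(7/59) = +1 → QR.
(16/59) = +1 → QR.
(46/59) = +1 → QR.
(58/59) = -1 → non-residue.
Total quadratic residues among the 4: 3.

3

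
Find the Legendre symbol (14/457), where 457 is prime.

1

Pull out 2: since 457 ≡ 1 (mod 8), (2/457) = +1.
Reciprocity: 7 ≡ 3 and 457 ≡ 1 (mod 4), so (7/457) = +(457/7).
Reduce top mod 7: now compute (2/7).
Pull out 2: since 7 ≡ 7 (mod 8), (2/7) = +1.
Reached (1/7) = 1. Collecting the sign flips along the way, the symbol is +1.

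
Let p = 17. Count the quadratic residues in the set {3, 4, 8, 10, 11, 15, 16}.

(3/17) = -1 → non-residue.
(4/17) = +1 → QR.
(8/17) = +1 → QR.
(10/17) = -1 → non-residue.
(11/17) = -1 → non-residue.
(15/17) = +1 → QR.
(16/17) = +1 → QR.
Total quadratic residues among the 7: 4.

4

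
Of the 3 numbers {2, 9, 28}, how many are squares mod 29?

(2/29) = -1 → non-residue.
(9/29) = +1 → QR.
(28/29) = +1 → QR.
Total quadratic residues among the 3: 2.

2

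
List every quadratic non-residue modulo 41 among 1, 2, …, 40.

3,6,7,11,12,13,14,15,17,19,22,24,26,27,28,29,30,34,35,38

Square k = 1,…,20 (k and 41−k give the same square):
1²=1, 2²=4, 3²=9, 4²=16, 5²=25, 6²=36, 7²≡8, 8²≡23, 9²≡40, 10²≡18, 11²≡39, 12²≡21, 13²≡5, 14²≡32, 15²≡20, 16²≡10, 17²≡2, 18²≡37, 19²≡33, 20²≡31 (mod 41).
The residues are {1, 2, 4, 5, 8, 9, 10, 16, 18, 20, 21, 23, 25, 31, 32, 33, 36, 37, 39, 40}; the non-residues are the remaining 20 nonzero classes.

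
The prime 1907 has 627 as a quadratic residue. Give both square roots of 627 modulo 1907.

714, 1193

Since 1907 ≡ 3 (mod 4), a square root of 627 is 627^((1907+1)/4) = 627^477 mod 1907.
Repeated squaring: 627^2≡287, 627^4≡368, 627^8≡27, 627^16≡729, 627^32≡1295, 627^64≡772, 627^128≡1000, 627^256≡732 (mod 1907).
627^477 = 627^(256+128+64+16+8+4+1) ≡ 714 (mod 1907).
Check: 714² = 509796 ≡ 627 (mod 1907). The two roots are 714 and 1193.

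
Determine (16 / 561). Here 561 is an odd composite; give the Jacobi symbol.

1

Pull out 2^4: since 561 ≡ 1 (mod 8), (2/561) = +1, so (2/561)^4 = +1.
Reached (1/561) = 1. Collecting the sign flips along the way, the symbol is +1.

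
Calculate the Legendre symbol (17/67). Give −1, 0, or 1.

Euler's criterion: (17/67) ≡ 17^33 (mod 67).
17^2 ≡ 21 (mod 67)
17^4 ≡ 39 (mod 67)
17^8 ≡ 47 (mod 67)
17^16 ≡ 65 (mod 67)
17^32 ≡ 4 (mod 67)
17^33 = 17^(32+1) ≡ 1 (mod 67).
Result is 1, so (17/67) = 1.

1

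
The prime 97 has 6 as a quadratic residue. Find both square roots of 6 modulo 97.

43, 54

97 ≡ 1 (mod 4), so we find a root by search.
Trying successive values, 43² = 1849 ≡ 6 (mod 97). The other root is 97 − 43 = 54.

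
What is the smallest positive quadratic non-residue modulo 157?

2

(2/157) = −1, so 2 is the smallest positive non-residue mod 157.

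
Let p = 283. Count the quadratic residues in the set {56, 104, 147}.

(56/283) = -1 → non-residue.
(104/283) = -1 → non-residue.
(147/283) = -1 → non-residue.
Total quadratic residues among the 3: 0.

0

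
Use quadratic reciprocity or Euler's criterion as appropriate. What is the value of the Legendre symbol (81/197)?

1

Reciprocity: 81 ≡ 1 and 197 ≡ 1 (mod 4), so (81/197) = +(197/81).
Reduce top mod 81: now compute (35/81).
Reciprocity: 35 ≡ 3 and 81 ≡ 1 (mod 4), so (35/81) = +(81/35).
Reduce top mod 35: now compute (11/35).
Reciprocity: 11 ≡ 3 and 35 ≡ 3 (mod 4), so (11/35) = −(35/11).
Reduce top mod 11: now compute (2/11).
Pull out 2: since 11 ≡ 3 (mod 8), (2/11) = -1.
Reached (1/11) = 1. Collecting the sign flips along the way, the symbol is +1.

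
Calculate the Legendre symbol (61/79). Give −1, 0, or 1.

Reciprocity: 61 ≡ 1 and 79 ≡ 3 (mod 4), so (61/79) = +(79/61).
Reduce top mod 61: now compute (18/61).
Pull out 2: since 61 ≡ 5 (mod 8), (2/61) = -1.
Reciprocity: 9 ≡ 1 and 61 ≡ 1 (mod 4), so (9/61) = +(61/9).
Reduce top mod 9: now compute (7/9).
Reciprocity: 7 ≡ 3 and 9 ≡ 1 (mod 4), so (7/9) = +(9/7).
Reduce top mod 7: now compute (2/7).
Pull out 2: since 7 ≡ 7 (mod 8), (2/7) = +1.
Reached (1/7) = 1. Collecting the sign flips along the way, the symbol is -1.

-1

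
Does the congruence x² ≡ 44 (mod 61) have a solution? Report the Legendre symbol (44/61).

Euler's criterion: (44/61) ≡ 44^30 (mod 61).
44^2 ≡ 45 (mod 61)
44^4 ≡ 12 (mod 61)
44^8 ≡ 22 (mod 61)
44^16 ≡ 57 (mod 61)
44^30 = 44^(16+8+4+2) ≡ 60 (mod 61).
Result is 60 ≡ −1, so (44/61) = −1.

-1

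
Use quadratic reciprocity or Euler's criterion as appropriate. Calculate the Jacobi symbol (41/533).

0

Reciprocity: 41 ≡ 1 and 533 ≡ 1 (mod 4), so (41/533) = +(533/41).
Reduce top mod 41: now compute (0/41).
Top reduces to 0: gcd > 1, so the symbol is 0.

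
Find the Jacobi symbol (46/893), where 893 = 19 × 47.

Pull out 2: since 893 ≡ 5 (mod 8), (2/893) = -1.
Reciprocity: 23 ≡ 3 and 893 ≡ 1 (mod 4), so (23/893) = +(893/23).
Reduce top mod 23: now compute (19/23).
Reciprocity: 19 ≡ 3 and 23 ≡ 3 (mod 4), so (19/23) = −(23/19).
Reduce top mod 19: now compute (4/19).
Pull out 2^2: since 19 ≡ 3 (mod 8), (2/19) = -1, so (2/19)^2 = +1.
Reached (1/19) = 1. Collecting the sign flips along the way, the symbol is +1.

1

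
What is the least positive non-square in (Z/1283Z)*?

(2/1283) = −1, so 2 is the smallest positive non-residue mod 1283.

2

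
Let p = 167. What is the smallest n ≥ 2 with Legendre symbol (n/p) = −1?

5

(2/167) = +1, so 2 is a residue.
(3/167) = +1, so 3 is a residue.
(4/167) = +1, so 4 is a residue.
(5/167) = −1, so 5 is the smallest positive non-residue mod 167.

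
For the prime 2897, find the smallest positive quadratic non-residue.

3

(2/2897) = +1, so 2 is a residue.
(3/2897) = −1, so 3 is the smallest positive non-residue mod 2897.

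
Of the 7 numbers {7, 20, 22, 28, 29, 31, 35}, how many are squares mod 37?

(7/37) = +1 → QR.
(20/37) = -1 → non-residue.
(22/37) = -1 → non-residue.
(28/37) = +1 → QR.
(29/37) = -1 → non-residue.
(31/37) = -1 → non-residue.
(35/37) = -1 → non-residue.
Total quadratic residues among the 7: 2.

2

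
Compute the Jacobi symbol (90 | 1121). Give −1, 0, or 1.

1

Pull out 2: since 1121 ≡ 1 (mod 8), (2/1121) = +1.
Reciprocity: 45 ≡ 1 and 1121 ≡ 1 (mod 4), so (45/1121) = +(1121/45).
Reduce top mod 45: now compute (41/45).
Reciprocity: 41 ≡ 1 and 45 ≡ 1 (mod 4), so (41/45) = +(45/41).
Reduce top mod 41: now compute (4/41).
Pull out 2^2: since 41 ≡ 1 (mod 8), (2/41) = +1, so (2/41)^2 = +1.
Reached (1/41) = 1. Collecting the sign flips along the way, the symbol is +1.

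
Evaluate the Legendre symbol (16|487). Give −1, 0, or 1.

1

Euler's criterion: (16/487) ≡ 16^243 (mod 487).
16^2 ≡ 256 (mod 487)
16^4 ≡ 278 (mod 487)
16^8 ≡ 338 (mod 487)
16^16 ≡ 286 (mod 487)
16^32 ≡ 467 (mod 487)
16^64 ≡ 400 (mod 487)
16^128 ≡ 264 (mod 487)
16^243 = 16^(128+64+32+16+2+1) ≡ 1 (mod 487).
Result is 1, so (16/487) = 1.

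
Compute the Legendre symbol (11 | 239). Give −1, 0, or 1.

Reciprocity: 11 ≡ 3 and 239 ≡ 3 (mod 4), so (11/239) = −(239/11).
Reduce top mod 11: now compute (8/11).
Pull out 2^3: since 11 ≡ 3 (mod 8), (2/11) = -1, so (2/11)^3 = -1.
Reached (1/11) = 1. Collecting the sign flips along the way, the symbol is +1.

1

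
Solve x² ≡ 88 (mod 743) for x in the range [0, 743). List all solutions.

250, 493

Since 743 ≡ 3 (mod 4), a square root of 88 is 88^((743+1)/4) = 88^186 mod 743.
Repeated squaring: 88^2≡314, 88^4≡520, 88^8≡691, 88^16≡475, 88^32≡496, 88^64≡83, 88^128≡202 (mod 743).
88^186 = 88^(128+32+16+8+2) ≡ 493 (mod 743).
Check: 493² = 243049 ≡ 88 (mod 743). The two roots are 250 and 493.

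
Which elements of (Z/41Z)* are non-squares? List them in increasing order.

3 6 7 11 12 13 14 15 17 19 22 24 26 27 28 29 30 34 35 38

Square k = 1,…,20 (k and 41−k give the same square):
1²=1, 2²=4, 3²=9, 4²=16, 5²=25, 6²=36, 7²≡8, 8²≡23, 9²≡40, 10²≡18, 11²≡39, 12²≡21, 13²≡5, 14²≡32, 15²≡20, 16²≡10, 17²≡2, 18²≡37, 19²≡33, 20²≡31 (mod 41).
The residues are {1, 2, 4, 5, 8, 9, 10, 16, 18, 20, 21, 23, 25, 31, 32, 33, 36, 37, 39, 40}; the non-residues are the remaining 20 nonzero classes.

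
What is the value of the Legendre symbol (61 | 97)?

1

Reciprocity: 61 ≡ 1 and 97 ≡ 1 (mod 4), so (61/97) = +(97/61).
Reduce top mod 61: now compute (36/61).
Pull out 2^2: since 61 ≡ 5 (mod 8), (2/61) = -1, so (2/61)^2 = +1.
Reciprocity: 9 ≡ 1 and 61 ≡ 1 (mod 4), so (9/61) = +(61/9).
Reduce top mod 9: now compute (7/9).
Reciprocity: 7 ≡ 3 and 9 ≡ 1 (mod 4), so (7/9) = +(9/7).
Reduce top mod 7: now compute (2/7).
Pull out 2: since 7 ≡ 7 (mod 8), (2/7) = +1.
Reached (1/7) = 1. Collecting the sign flips along the way, the symbol is +1.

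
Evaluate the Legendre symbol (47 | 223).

1

Euler's criterion: (47/223) ≡ 47^111 (mod 223).
47^2 ≡ 202 (mod 223)
47^4 ≡ 218 (mod 223)
47^8 ≡ 25 (mod 223)
47^16 ≡ 179 (mod 223)
47^32 ≡ 152 (mod 223)
47^64 ≡ 135 (mod 223)
47^111 = 47^(64+32+8+4+2+1) ≡ 1 (mod 223).
Result is 1, so (47/223) = 1.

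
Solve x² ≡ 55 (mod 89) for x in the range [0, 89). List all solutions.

89 ≡ 1 (mod 4), so we find a root by search.
Trying successive values, 12² = 144 ≡ 55 (mod 89). The other root is 89 − 12 = 77.

12, 77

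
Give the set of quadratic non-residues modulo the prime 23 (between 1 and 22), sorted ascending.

Square k = 1,…,11 (k and 23−k give the same square):
1²=1, 2²=4, 3²=9, 4²=16, 5²≡2, 6²≡13, 7²≡3, 8²≡18, 9²≡12, 10²≡8, 11²≡6 (mod 23).
The residues are {1, 2, 3, 4, 6, 8, 9, 12, 13, 16, 18}; the non-residues are the remaining 11 nonzero classes.

5 7 10 11 14 15 17 19 20 21 22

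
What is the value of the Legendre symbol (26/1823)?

Pull out 2: since 1823 ≡ 7 (mod 8), (2/1823) = +1.
Reciprocity: 13 ≡ 1 and 1823 ≡ 3 (mod 4), so (13/1823) = +(1823/13).
Reduce top mod 13: now compute (3/13).
Reciprocity: 3 ≡ 3 and 13 ≡ 1 (mod 4), so (3/13) = +(13/3).
Reduce top mod 3: now compute (1/3).
Reached (1/3) = 1. Collecting the sign flips along the way, the symbol is +1.

1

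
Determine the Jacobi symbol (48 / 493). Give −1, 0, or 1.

1

Pull out 2^4: since 493 ≡ 5 (mod 8), (2/493) = -1, so (2/493)^4 = +1.
Reciprocity: 3 ≡ 3 and 493 ≡ 1 (mod 4), so (3/493) = +(493/3).
Reduce top mod 3: now compute (1/3).
Reached (1/3) = 1. Collecting the sign flips along the way, the symbol is +1.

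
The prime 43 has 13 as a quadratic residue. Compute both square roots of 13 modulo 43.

20, 23

Since 43 ≡ 3 (mod 4), a square root of 13 is 13^((43+1)/4) = 13^11 mod 43.
Repeated squaring: 13^2≡40, 13^4≡9, 13^8≡38 (mod 43).
13^11 = 13^(8+2+1) ≡ 23 (mod 43).
Check: 23² = 529 ≡ 13 (mod 43). The two roots are 20 and 23.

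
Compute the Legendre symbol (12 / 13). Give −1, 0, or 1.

1

Pull out 2^2: since 13 ≡ 5 (mod 8), (2/13) = -1, so (2/13)^2 = +1.
Reciprocity: 3 ≡ 3 and 13 ≡ 1 (mod 4), so (3/13) = +(13/3).
Reduce top mod 3: now compute (1/3).
Reached (1/3) = 1. Collecting the sign flips along the way, the symbol is +1.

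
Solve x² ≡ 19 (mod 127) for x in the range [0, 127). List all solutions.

Since 127 ≡ 3 (mod 4), a square root of 19 is 19^((127+1)/4) = 19^32 mod 127.
Repeated squaring: 19^2≡107, 19^4≡19, 19^8≡107, 19^16≡19, 19^32≡107 (mod 127).
19^32 = 19^(32) ≡ 107 (mod 127).
Check: 107² = 11449 ≡ 19 (mod 127). The two roots are 20 and 107.

20, 107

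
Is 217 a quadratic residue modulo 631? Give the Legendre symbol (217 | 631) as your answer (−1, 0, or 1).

-1

Euler's criterion: (217/631) ≡ 217^315 (mod 631).
217^2 ≡ 395 (mod 631)
217^4 ≡ 168 (mod 631)
217^8 ≡ 460 (mod 631)
217^16 ≡ 215 (mod 631)
217^32 ≡ 162 (mod 631)
217^64 ≡ 373 (mod 631)
217^128 ≡ 309 (mod 631)
217^256 ≡ 200 (mod 631)
217^315 = 217^(256+32+16+8+2+1) ≡ 630 (mod 631).
Result is 630 ≡ −1, so (217/631) = −1.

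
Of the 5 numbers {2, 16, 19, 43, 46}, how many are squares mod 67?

(2/67) = -1 → non-residue.
(16/67) = +1 → QR.
(19/67) = +1 → QR.
(43/67) = -1 → non-residue.
(46/67) = -1 → non-residue.
Total quadratic residues among the 5: 2.

2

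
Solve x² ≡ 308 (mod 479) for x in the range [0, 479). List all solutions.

Since 479 ≡ 3 (mod 4), a square root of 308 is 308^((479+1)/4) = 308^120 mod 479.
Repeated squaring: 308^2≡22, 308^4≡5, 308^8≡25, 308^16≡146, 308^32≡240, 308^64≡120 (mod 479).
308^120 = 308^(64+32+16+8) ≡ 97 (mod 479).
Check: 97² = 9409 ≡ 308 (mod 479). The two roots are 97 and 382.

97, 382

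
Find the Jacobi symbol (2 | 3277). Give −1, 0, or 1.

-1

Pull out 2: since 3277 ≡ 5 (mod 8), (2/3277) = -1.
Reached (1/3277) = 1. Collecting the sign flips along the way, the symbol is -1.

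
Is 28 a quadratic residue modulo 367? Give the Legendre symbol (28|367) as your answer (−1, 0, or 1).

Pull out 2^2: since 367 ≡ 7 (mod 8), (2/367) = +1, so (2/367)^2 = +1.
Reciprocity: 7 ≡ 3 and 367 ≡ 3 (mod 4), so (7/367) = −(367/7).
Reduce top mod 7: now compute (3/7).
Reciprocity: 3 ≡ 3 and 7 ≡ 3 (mod 4), so (3/7) = −(7/3).
Reduce top mod 3: now compute (1/3).
Reached (1/3) = 1. Collecting the sign flips along the way, the symbol is +1.

1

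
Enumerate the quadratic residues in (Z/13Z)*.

1 3 4 9 10 12

Square k = 1,…,6 (k and 13−k give the same square):
1²=1, 2²=4, 3²=9, 4²≡3, 5²≡12, 6²≡10 (mod 13).
So the quadratic residues mod 13 are {1, 3, 4, 9, 10, 12}.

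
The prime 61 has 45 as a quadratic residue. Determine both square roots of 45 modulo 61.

61 ≡ 1 (mod 4), so we find a root by search.
Trying successive values, 17² = 289 ≡ 45 (mod 61). The other root is 61 − 17 = 44.

17, 44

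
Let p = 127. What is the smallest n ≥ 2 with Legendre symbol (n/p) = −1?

3

(2/127) = +1, so 2 is a residue.
(3/127) = −1, so 3 is the smallest positive non-residue mod 127.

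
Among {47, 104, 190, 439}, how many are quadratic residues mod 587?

3

(47/587) = +1 → QR.
(104/587) = +1 → QR.
(190/587) = -1 → non-residue.
(439/587) = +1 → QR.
Total quadratic residues among the 4: 3.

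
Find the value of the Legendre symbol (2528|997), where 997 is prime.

-1

Euler's criterion: (2528/997) ≡ 534^498 (mod 997).
534^2 ≡ 14 (mod 997)
534^4 ≡ 196 (mod 997)
534^8 ≡ 530 (mod 997)
534^16 ≡ 743 (mod 997)
534^32 ≡ 708 (mod 997)
534^64 ≡ 770 (mod 997)
534^128 ≡ 682 (mod 997)
534^256 ≡ 522 (mod 997)
534^498 = 534^(256+128+64+32+16+2) ≡ 996 (mod 997).
Result is 996 ≡ −1, so (2528/997) = −1.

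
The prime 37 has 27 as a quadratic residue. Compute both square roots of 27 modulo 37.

8, 29

37 ≡ 1 (mod 4), so we find a root by search.
Trying successive values, 8² = 64 ≡ 27 (mod 37). The other root is 37 − 8 = 29.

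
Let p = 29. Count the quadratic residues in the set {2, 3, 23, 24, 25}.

3

(2/29) = -1 → non-residue.
(3/29) = -1 → non-residue.
(23/29) = +1 → QR.
(24/29) = +1 → QR.
(25/29) = +1 → QR.
Total quadratic residues among the 5: 3.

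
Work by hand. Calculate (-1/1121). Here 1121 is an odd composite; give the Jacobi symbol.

First reduce: -1 ≡ 1120 (mod 1121).
Pull out 2^5: since 1121 ≡ 1 (mod 8), (2/1121) = +1, so (2/1121)^5 = +1.
Reciprocity: 35 ≡ 3 and 1121 ≡ 1 (mod 4), so (35/1121) = +(1121/35).
Reduce top mod 35: now compute (1/35).
Reached (1/35) = 1. Collecting the sign flips along the way, the symbol is +1.

1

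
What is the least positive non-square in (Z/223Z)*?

(2/223) = +1, so 2 is a residue.
(3/223) = −1, so 3 is the smallest positive non-residue mod 223.

3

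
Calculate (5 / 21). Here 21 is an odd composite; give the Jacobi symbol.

1

Reciprocity: 5 ≡ 1 and 21 ≡ 1 (mod 4), so (5/21) = +(21/5).
Reduce top mod 5: now compute (1/5).
Reached (1/5) = 1. Collecting the sign flips along the way, the symbol is +1.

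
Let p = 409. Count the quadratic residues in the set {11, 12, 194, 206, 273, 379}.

4

(11/409) = -1 → non-residue.
(12/409) = +1 → QR.
(194/409) = -1 → non-residue.
(206/409) = +1 → QR.
(273/409) = +1 → QR.
(379/409) = +1 → QR.
Total quadratic residues among the 6: 4.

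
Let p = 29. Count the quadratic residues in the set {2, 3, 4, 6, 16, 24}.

4

(2/29) = -1 → non-residue.
(3/29) = -1 → non-residue.
(4/29) = +1 → QR.
(6/29) = +1 → QR.
(16/29) = +1 → QR.
(24/29) = +1 → QR.
Total quadratic residues among the 6: 4.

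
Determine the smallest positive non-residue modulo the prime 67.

2

(2/67) = −1, so 2 is the smallest positive non-residue mod 67.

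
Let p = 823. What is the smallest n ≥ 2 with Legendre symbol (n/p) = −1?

3

(2/823) = +1, so 2 is a residue.
(3/823) = −1, so 3 is the smallest positive non-residue mod 823.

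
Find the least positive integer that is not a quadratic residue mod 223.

(2/223) = +1, so 2 is a residue.
(3/223) = −1, so 3 is the smallest positive non-residue mod 223.

3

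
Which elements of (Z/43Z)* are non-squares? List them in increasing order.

2,3,5,7,8,12,18,19,20,22,26,27,28,29,30,32,33,34,37,39,42

Square k = 1,…,21 (k and 43−k give the same square):
1²=1, 2²=4, 3²=9, 4²=16, 5²=25, 6²=36, 7²≡6, 8²≡21, 9²≡38, 10²≡14, 11²≡35, 12²≡15, 13²≡40, 14²≡24, 15²≡10, 16²≡41, 17²≡31, 18²≡23, 19²≡17, 20²≡13, 21²≡11 (mod 43).
The residues are {1, 4, 6, 9, 10, 11, 13, 14, 15, 16, 17, 21, 23, 24, 25, 31, 35, 36, 38, 40, 41}; the non-residues are the remaining 21 nonzero classes.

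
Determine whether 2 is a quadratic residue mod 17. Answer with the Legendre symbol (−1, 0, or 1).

Euler's criterion: (2/17) ≡ 2^8 (mod 17).
2^2 ≡ 4 (mod 17)
2^4 ≡ 16 (mod 17)
2^8 ≡ 1 (mod 17)
2^8 = 2^(8) ≡ 1 (mod 17).
Result is 1, so (2/17) = 1.

1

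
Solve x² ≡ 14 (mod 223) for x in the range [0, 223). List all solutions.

Since 223 ≡ 3 (mod 4), a square root of 14 is 14^((223+1)/4) = 14^56 mod 223.
Repeated squaring: 14^2≡196, 14^4≡60, 14^8≡32, 14^16≡132, 14^32≡30 (mod 223).
14^56 = 14^(32+16+8) ≡ 56 (mod 223).
Check: 56² = 3136 ≡ 14 (mod 223). The two roots are 56 and 167.

56, 167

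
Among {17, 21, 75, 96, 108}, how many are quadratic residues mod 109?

3

(17/109) = -1 → non-residue.
(21/109) = +1 → QR.
(75/109) = +1 → QR.
(96/109) = -1 → non-residue.
(108/109) = +1 → QR.
Total quadratic residues among the 5: 3.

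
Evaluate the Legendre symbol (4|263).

Euler's criterion: (4/263) ≡ 4^131 (mod 263).
4^2 ≡ 16 (mod 263)
4^4 ≡ 256 (mod 263)
4^8 ≡ 49 (mod 263)
4^16 ≡ 34 (mod 263)
4^32 ≡ 104 (mod 263)
4^64 ≡ 33 (mod 263)
4^128 ≡ 37 (mod 263)
4^131 = 4^(128+2+1) ≡ 1 (mod 263).
Result is 1, so (4/263) = 1.

1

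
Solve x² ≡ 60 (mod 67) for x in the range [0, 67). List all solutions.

23, 44

Since 67 ≡ 3 (mod 4), a square root of 60 is 60^((67+1)/4) = 60^17 mod 67.
Repeated squaring: 60^2≡49, 60^4≡56, 60^8≡54, 60^16≡35 (mod 67).
60^17 = 60^(16+1) ≡ 23 (mod 67).
Check: 23² = 529 ≡ 60 (mod 67). The two roots are 23 and 44.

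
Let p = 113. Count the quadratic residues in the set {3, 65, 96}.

0

(3/113) = -1 → non-residue.
(65/113) = -1 → non-residue.
(96/113) = -1 → non-residue.
Total quadratic residues among the 3: 0.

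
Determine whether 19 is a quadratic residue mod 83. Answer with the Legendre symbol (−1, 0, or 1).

-1

Reciprocity: 19 ≡ 3 and 83 ≡ 3 (mod 4), so (19/83) = −(83/19).
Reduce top mod 19: now compute (7/19).
Reciprocity: 7 ≡ 3 and 19 ≡ 3 (mod 4), so (7/19) = −(19/7).
Reduce top mod 7: now compute (5/7).
Reciprocity: 5 ≡ 1 and 7 ≡ 3 (mod 4), so (5/7) = +(7/5).
Reduce top mod 5: now compute (2/5).
Pull out 2: since 5 ≡ 5 (mod 8), (2/5) = -1.
Reached (1/5) = 1. Collecting the sign flips along the way, the symbol is -1.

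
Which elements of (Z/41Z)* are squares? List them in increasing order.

1, 2, 4, 5, 8, 9, 10, 16, 18, 20, 21, 23, 25, 31, 32, 33, 36, 37, 39, 40

Square k = 1,…,20 (k and 41−k give the same square):
1²=1, 2²=4, 3²=9, 4²=16, 5²=25, 6²=36, 7²≡8, 8²≡23, 9²≡40, 10²≡18, 11²≡39, 12²≡21, 13²≡5, 14²≡32, 15²≡20, 16²≡10, 17²≡2, 18²≡37, 19²≡33, 20²≡31 (mod 41).
So the quadratic residues mod 41 are {1, 2, 4, 5, 8, 9, 10, 16, 18, 20, 21, 23, 25, 31, 32, 33, 36, 37, 39, 40}.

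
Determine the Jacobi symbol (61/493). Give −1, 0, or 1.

1

Reciprocity: 61 ≡ 1 and 493 ≡ 1 (mod 4), so (61/493) = +(493/61).
Reduce top mod 61: now compute (5/61).
Reciprocity: 5 ≡ 1 and 61 ≡ 1 (mod 4), so (5/61) = +(61/5).
Reduce top mod 5: now compute (1/5).
Reached (1/5) = 1. Collecting the sign flips along the way, the symbol is +1.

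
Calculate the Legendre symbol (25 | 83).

Euler's criterion: (25/83) ≡ 25^41 (mod 83).
25^2 ≡ 44 (mod 83)
25^4 ≡ 27 (mod 83)
25^8 ≡ 65 (mod 83)
25^16 ≡ 75 (mod 83)
25^32 ≡ 64 (mod 83)
25^41 = 25^(32+8+1) ≡ 1 (mod 83).
Result is 1, so (25/83) = 1.

1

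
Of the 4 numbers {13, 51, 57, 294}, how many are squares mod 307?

(13/307) = -1 → non-residue.
(51/307) = -1 → non-residue.
(57/307) = -1 → non-residue.
(294/307) = +1 → QR.
Total quadratic residues among the 4: 1.

1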